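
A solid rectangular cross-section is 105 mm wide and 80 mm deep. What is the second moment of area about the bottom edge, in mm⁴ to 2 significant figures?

I_base ≈ 1.8 × 10⁷ mm⁴

The section: 105 × 80, A = 8 400 mm², y = 40 mm, Ī = 4 480 000 mm⁴.
Transfer it to a horizontal axis along the bottom face using Ī + A·d² with d = y − 0:
  the section: d = 40 mm → contributes +17 920 000 mm⁴
Total I = 17 920 000 mm⁴.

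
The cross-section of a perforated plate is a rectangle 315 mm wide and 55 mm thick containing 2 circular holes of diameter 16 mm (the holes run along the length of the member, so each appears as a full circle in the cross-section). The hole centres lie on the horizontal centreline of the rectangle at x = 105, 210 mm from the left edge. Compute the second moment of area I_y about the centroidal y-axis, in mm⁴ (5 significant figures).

Treat the section as a set of non-overlapping primitives; coordinates are from the bounding-box lower-left.
Plate: 315 × 55, A = 17 325 mm², x = 157.5 mm, Ī = 143 256 094 mm⁴.
Hole 1 (subtracted): ⌀16, A = 201.0619 mm², x = 105 mm, Ī = 3216.991 mm⁴.
Hole 2 (subtracted): ⌀16, A = 201.0619 mm², x = 210 mm, Ī = 3216.991 mm⁴.
By symmetry the centroid is at mid-width, x̄ = 157.5 mm.
Transfer each piece to the centroidal y-axis using Ī + A·d² with d = x − 157.5:
  plate: d = 0 mm → contributes +143 256 094 mm⁴
  hole 1: d = -52.5 mm → contributes −557393.9 mm⁴
  hole 2: d = 52.5 mm → contributes −557393.9 mm⁴
Total I = 142 141 306 mm⁴.

I_y ≈ 1.4214 × 10⁸ mm⁴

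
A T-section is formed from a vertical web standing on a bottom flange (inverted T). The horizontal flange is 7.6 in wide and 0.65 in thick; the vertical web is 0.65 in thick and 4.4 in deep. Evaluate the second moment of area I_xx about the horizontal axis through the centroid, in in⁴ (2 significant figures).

Split into non-overlapping primitives; take the origin at the lower-left of the bounding box.
Flange: 7.6 × 0.65, A = 4.94 in², y = 0.325 in, Ī = 0.1739 in⁴.
Web: 0.65 × 4.4, A = 2.86 in², y = 2.85 in, Ī = 4.614 in⁴.
Centroid: ȳ = ΣA·y / ΣA = 1.251 in.
Transfer each piece to the horizontal axis through the centroid using Ī + A·d² with d = y − 1.251:
  flange: d = -0.9258 in → contributes +4.408 in⁴
  web: d = 1.599 in → contributes +11.93 in⁴
Total I = 16.34 in⁴.

I_xx ≈ 16 in⁴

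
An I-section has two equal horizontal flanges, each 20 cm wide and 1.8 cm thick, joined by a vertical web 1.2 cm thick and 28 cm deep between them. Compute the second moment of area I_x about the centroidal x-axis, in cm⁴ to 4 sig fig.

I_x ≈ 1.820 × 10⁴ cm⁴

Treat the section as a set of non-overlapping primitives; coordinates are from the bounding-box lower-left.
Bottom flange: 20 × 1.8, A = 36 cm², y = 0.9 cm, Ī = 9.72 cm⁴.
Web: 1.2 × 28, A = 33.6 cm², y = 15.8 cm, Ī = 2195.2 cm⁴.
Top flange: 20 × 1.8, A = 36 cm², y = 30.7 cm, Ī = 9.72 cm⁴.
By symmetry the centroid is at mid-height, ȳ = 15.8 cm.
Transfer each piece to the centroidal x-axis using Ī + A·d² with d = y − 15.8:
  bottom flange: d = -14.9 cm → contributes +8002.08 cm⁴
  web: d = 0 cm → contributes +2195.2 cm⁴
  top flange: d = 14.9 cm → contributes +8002.08 cm⁴
Total I = 18199.4 cm⁴.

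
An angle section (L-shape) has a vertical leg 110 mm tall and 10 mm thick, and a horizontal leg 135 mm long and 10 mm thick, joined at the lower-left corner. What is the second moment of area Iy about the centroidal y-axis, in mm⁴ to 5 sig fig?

Iy ≈ 4.3027 × 10⁶ mm⁴

Split into non-overlapping primitives; take the origin at the lower-left of the bounding box.
Vertical leg: 10 × 110, A = 1 100 mm², x = 5 mm, Ī = 9166.667 mm⁴.
Horizontal leg (remainder): 125 × 10, A = 1 250 mm², x = 72.5 mm, Ī = 1 627 604 mm⁴.
Centroid: x̄ = ΣA·x / ΣA = 40.90426 mm.
Transfer each piece to the centroidal y-axis using Ī + A·d² with d = x − 40.90426:
  vertical leg: d = -35.90426 mm → contributes +1 427 194 mm⁴
  horizontal leg (remainder): d = 31.59574 mm → contributes +2 875 468 mm⁴
Total I = 4 302 662 mm⁴.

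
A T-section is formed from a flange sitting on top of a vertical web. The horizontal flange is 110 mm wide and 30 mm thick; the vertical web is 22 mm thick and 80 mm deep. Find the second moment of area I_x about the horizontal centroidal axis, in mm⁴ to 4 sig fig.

I_x ≈ 4.658 × 10⁶ mm⁴

Treat the section as a set of non-overlapping primitives; coordinates are from the bounding-box lower-left.
Flange: 110 × 30, A = 3 300 mm², y = 95 mm, Ī = 247 500 mm⁴.
Web: 22 × 80, A = 1 760 mm², y = 40 mm, Ī = 938 667 mm⁴.
Centroid: ȳ = ΣA·y / ΣA = 75.8696 mm.
Transfer each piece to the horizontal centroidal axis using Ī + A·d² with d = y − 75.8696:
  flange: d = 19.1304 mm → contributes +1 455 213 mm⁴
  web: d = -35.8696 mm → contributes +3 203 128 mm⁴
Total I = 4 658 341 mm⁴.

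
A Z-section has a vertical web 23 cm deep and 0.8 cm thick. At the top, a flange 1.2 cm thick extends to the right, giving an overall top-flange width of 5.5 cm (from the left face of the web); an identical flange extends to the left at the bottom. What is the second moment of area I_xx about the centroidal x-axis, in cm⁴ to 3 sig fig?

Treat the section as a set of non-overlapping primitives; coordinates are from the bounding-box lower-left.
Web: 0.8 × 23, A = 18.4 cm², y = 11.5 cm, Ī = 811.13 cm⁴.
Top flange (beyond web): 4.7 × 1.2, A = 5.64 cm², y = 22.4 cm, Ī = 0.6768 cm⁴.
Bottom flange (beyond web): 4.7 × 1.2, A = 5.64 cm², y = 0.6 cm, Ī = 0.6768 cm⁴.
Centroid: ȳ = ΣA·y / ΣA = 11.5 cm.
Transfer each piece to the centroidal x-axis using Ī + A·d² with d = y − 11.5:
  web: d = 0 cm → contributes +811.13 cm⁴
  top flange (beyond web): d = 10.9 cm → contributes +670.77 cm⁴
  bottom flange (beyond web): d = -10.9 cm → contributes +670.77 cm⁴
Total I = 2152.7 cm⁴.

I_xx ≈ 2150 cm⁴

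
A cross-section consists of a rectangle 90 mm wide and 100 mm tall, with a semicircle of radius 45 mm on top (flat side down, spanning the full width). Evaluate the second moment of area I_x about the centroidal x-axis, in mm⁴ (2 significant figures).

Treat the section as a set of non-overlapping primitives; coordinates are from the bounding-box lower-left.
Rectangular body: 90 × 100, A = 9 000 mm², y = 50 mm, Ī = 7 500 000 mm⁴.
Semicircular cap: semicircle r = 45, A = 3 181 mm², y = 119.1 mm, Ī = 450 072 mm⁴.
Centroid: ȳ = ΣA·y / ΣA = 68.04 mm.
Transfer each piece to the centroidal x-axis using Ī + A·d² with d = y − 68.04:
  rectangular body: d = -18.04 mm → contributes +10 430 317 mm⁴
  semicircular cap: d = 51.05 mm → contributes +8 741 174 mm⁴
Total I = 19 171 491 mm⁴.

I_x ≈ 1.9 × 10⁷ mm⁴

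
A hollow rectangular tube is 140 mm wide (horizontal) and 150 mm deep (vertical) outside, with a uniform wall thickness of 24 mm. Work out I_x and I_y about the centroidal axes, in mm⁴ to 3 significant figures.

I_x ≈ 3.12 × 10⁷ mm⁴, I_y ≈ 2.77 × 10⁷ mm⁴

Treat the section as a set of non-overlapping primitives; coordinates are from the bounding-box lower-left.
Outer rectangle: 140 × 150, A = 21 000 mm², y = 75 mm, Ī = 39 375 000 mm⁴.
Inner void (subtracted): 92 × 102, A = 9 384 mm², y = 75 mm, Ī = 8 135 928 mm⁴.
By symmetry the centroid is at mid-height, ȳ = 75 mm.
All pieces are centred on the centroidal x-axis, so I = ΣĪ (holes subtracted) = 31 239 072 mm⁴.
Repeating about the centroidal y-axis gives I_y = 27 681 152 mm⁴.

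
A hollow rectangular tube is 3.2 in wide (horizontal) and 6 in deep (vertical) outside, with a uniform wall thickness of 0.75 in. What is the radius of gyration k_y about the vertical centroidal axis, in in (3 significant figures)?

k_y ≈ 1.12 in

Decompose the section into non-overlapping parts with the origin at the bottom-left of its bounding rectangle.
Outer rectangle: 3.2 × 6, A = 19.2 in², x = 1.6 in, Ī = 16.384 in⁴.
Inner void (subtracted): 1.7 × 4.5, A = 7.65 in², x = 1.6 in, Ī = 1.8424 in⁴.
By symmetry the centroid is at mid-width, x̄ = 1.6 in.
All pieces are centred on the vertical centroidal axis, so I = ΣĪ (holes subtracted) = 14.542 in⁴.
Radius of gyration: k = √(I/A) = √(14.542 / 11.55) = 1.1221 in.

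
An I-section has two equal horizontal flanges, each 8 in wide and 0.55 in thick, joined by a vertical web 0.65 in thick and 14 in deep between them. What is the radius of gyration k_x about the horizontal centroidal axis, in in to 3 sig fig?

Treat the section as a set of non-overlapping primitives; coordinates are from the bounding-box lower-left.
Bottom flange: 8 × 0.55, A = 4.4 in², y = 0.275 in, Ī = 0.11092 in⁴.
Web: 0.65 × 14, A = 9.1 in², y = 7.55 in, Ī = 148.63 in⁴.
Top flange: 8 × 0.55, A = 4.4 in², y = 14.825 in, Ī = 0.11092 in⁴.
By symmetry the centroid is at mid-height, ȳ = 7.55 in.
Transfer each piece to the horizontal centroidal axis using Ī + A·d² with d = y − 7.55:
  bottom flange: d = -7.275 in → contributes +232.98 in⁴
  web: d = 0 in → contributes +148.63 in⁴
  top flange: d = 7.275 in → contributes +232.98 in⁴
Total I = 614.6 in⁴.
Radius of gyration: k = √(I/A) = √(614.6 / 17.9) = 5.8596 in.

k_x ≈ 5.86 in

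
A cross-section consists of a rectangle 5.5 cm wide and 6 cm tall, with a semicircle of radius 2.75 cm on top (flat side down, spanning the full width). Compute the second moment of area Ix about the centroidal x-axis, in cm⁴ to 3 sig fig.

Ix ≈ 257 cm⁴

Decompose the section into non-overlapping parts with the origin at the bottom-left of its bounding rectangle.
Rectangular body: 5.5 × 6, A = 33 cm², y = 3 cm, Ī = 99 cm⁴.
Semicircular cap: semicircle r = 2.75, A = 11.879 cm², y = 7.1671 cm, Ī = 6.2772 cm⁴.
Centroid: ȳ = ΣA·y / ΣA = 4.103 cm.
Transfer each piece to the centroidal x-axis using Ī + A·d² with d = y − 4.103:
  rectangular body: d = -1.103 cm → contributes +139.15 cm⁴
  semicircular cap: d = 3.0641 cm → contributes +117.81 cm⁴
Total I = 256.96 cm⁴.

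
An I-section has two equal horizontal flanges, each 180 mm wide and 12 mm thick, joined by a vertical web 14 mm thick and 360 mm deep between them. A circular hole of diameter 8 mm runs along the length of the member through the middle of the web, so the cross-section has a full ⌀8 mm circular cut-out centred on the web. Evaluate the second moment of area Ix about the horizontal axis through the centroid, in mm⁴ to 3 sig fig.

Ix ≈ 2.04 × 10⁸ mm⁴

Treat the section as a set of non-overlapping primitives; coordinates are from the bounding-box lower-left.
Bottom flange: 180 × 12, A = 2 160 mm², y = 6 mm, Ī = 25 920 mm⁴.
Web: 14 × 360, A = 5 040 mm², y = 192 mm, Ī = 54 432 000 mm⁴.
Top flange: 180 × 12, A = 2 160 mm², y = 378 mm, Ī = 25 920 mm⁴.
Hole (subtracted): ⌀8, A = 50.265 mm², y = 192 mm, Ī = 201.06 mm⁴.
By symmetry the centroid is at mid-height, ȳ = 192 mm.
Transfer each piece to the horizontal axis through the centroid using Ī + A·d² with d = y − 192:
  bottom flange: d = -186 mm → contributes +74 753 280 mm⁴
  web: d = 0 mm → contributes +54 432 000 mm⁴
  top flange: d = 186 mm → contributes +74 753 280 mm⁴
  hole: d = 0 mm → contributes −201.06 mm⁴
Total I = 203 938 359 mm⁴.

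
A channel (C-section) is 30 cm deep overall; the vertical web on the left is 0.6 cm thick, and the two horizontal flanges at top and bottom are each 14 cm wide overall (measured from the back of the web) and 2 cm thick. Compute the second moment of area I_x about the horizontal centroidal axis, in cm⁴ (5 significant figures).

Treat the section as a set of non-overlapping primitives; coordinates are from the bounding-box lower-left.
Web: 0.6 × 30, A = 18 cm², y = 15 cm, Ī = 1 350 cm⁴.
Top flange (beyond web): 13.4 × 2, A = 26.8 cm², y = 29 cm, Ī = 8.933333 cm⁴.
Bottom flange (beyond web): 13.4 × 2, A = 26.8 cm², y = 1 cm, Ī = 8.933333 cm⁴.
By symmetry the centroid is at mid-height, ȳ = 15 cm.
Transfer each piece to the horizontal centroidal axis using Ī + A·d² with d = y − 15:
  web: d = 0 cm → contributes +1 350 cm⁴
  top flange (beyond web): d = 14 cm → contributes +5261.733 cm⁴
  bottom flange (beyond web): d = -14 cm → contributes +5261.733 cm⁴
Total I = 11873.47 cm⁴.

I_x ≈ 1.1873 × 10⁴ cm⁴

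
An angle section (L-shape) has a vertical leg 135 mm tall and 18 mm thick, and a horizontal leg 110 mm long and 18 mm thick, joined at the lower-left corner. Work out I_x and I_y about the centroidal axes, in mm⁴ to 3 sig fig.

Break the section into simple shapes (no overlaps), measuring from the bottom-left corner of the bounding box.
Vertical leg: 18 × 135, A = 2 430 mm², y = 67.5 mm, Ī = 3 690 563 mm⁴.
Horizontal leg (remainder): 92 × 18, A = 1 656 mm², y = 9 mm, Ī = 44 712 mm⁴.
Centroid: ȳ = ΣA·y / ΣA = 43.791 mm.
Transfer each piece to the centroidal x-axis using Ī + A·d² with d = y − 43.791:
  vertical leg: d = 23.709 mm → contributes +5 056 535 mm⁴
  horizontal leg (remainder): d = -34.791 mm → contributes +2 049 128 mm⁴
Total I = 7 105 663 mm⁴.
For the y-axis: x̄ = 31.291 mm.
Repeating about the centroidal y-axis gives I_y = 4 212 801 mm⁴.

I_x ≈ 7.11 × 10⁶ mm⁴, I_y ≈ 4.21 × 10⁶ mm⁴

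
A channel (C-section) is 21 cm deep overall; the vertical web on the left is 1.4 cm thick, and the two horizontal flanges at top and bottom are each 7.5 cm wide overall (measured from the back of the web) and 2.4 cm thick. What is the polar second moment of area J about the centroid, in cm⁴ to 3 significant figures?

J ≈ 3930 cm⁴

Decompose the section into non-overlapping parts with the origin at the bottom-left of its bounding rectangle.
Web: 1.4 × 21, A = 29.4 cm², y = 10.5 cm, Ī = 1080.5 cm⁴.
Top flange (beyond web): 6.1 × 2.4, A = 14.64 cm², y = 19.8 cm, Ī = 7.0272 cm⁴.
Bottom flange (beyond web): 6.1 × 2.4, A = 14.64 cm², y = 1.2 cm, Ī = 7.0272 cm⁴.
By symmetry the centroid is at mid-height, ȳ = 10.5 cm.
Transfer each piece to the centroidal x-axis using Ī + A·d² with d = y − 10.5:
  web: d = 0 cm → contributes +1080.5 cm⁴
  top flange (beyond web): d = 9.3 cm → contributes +1273.2 cm⁴
  bottom flange (beyond web): d = -9.3 cm → contributes +1273.2 cm⁴
Total I = 3626.9 cm⁴.
For the y-axis: x̄ = 2.5712 cm.
Repeating about the centroidal y-axis gives I_y = 301.89 cm⁴.
Polar second moment: J = I_x + I_y = 3928.8 cm⁴.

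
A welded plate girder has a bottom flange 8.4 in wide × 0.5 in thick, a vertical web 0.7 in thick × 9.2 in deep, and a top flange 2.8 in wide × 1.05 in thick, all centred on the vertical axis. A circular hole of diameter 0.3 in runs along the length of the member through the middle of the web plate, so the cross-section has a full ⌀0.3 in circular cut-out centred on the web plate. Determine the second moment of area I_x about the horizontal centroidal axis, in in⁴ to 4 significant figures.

I_x ≈ 219.7 in⁴

Decompose the section into non-overlapping parts with the origin at the bottom-left of its bounding rectangle.
Bottom plate: 8.4 × 0.5, A = 4.2 in², y = 0.25 in, Ī = 0.0875 in⁴.
Web plate: 0.7 × 9.2, A = 6.44 in², y = 5.1 in, Ī = 45.4235 in⁴.
Top plate: 2.8 × 1.05, A = 2.94 in², y = 10.225 in, Ī = 0.270113 in⁴.
Hole (subtracted): ⌀0.3, A = 0.0706858 in², y = 5.1 in, Ī = 0.000397608 in⁴.
Centroid: ȳ = ΣA·y / ΣA = 4.70749 in.
Transfer each piece to the horizontal centroidal axis using Ī + A·d² with d = y − 4.70749:
  bottom plate: d = -4.45749 in → contributes +83.5383 in⁴
  web plate: d = 0.392507 in → contributes +46.4156 in⁴
  top plate: d = 5.51751 in → contributes +89.7722 in⁴
  hole: d = 0.392507 in → contributes −0.0112876 in⁴
Total I = 219.715 in⁴.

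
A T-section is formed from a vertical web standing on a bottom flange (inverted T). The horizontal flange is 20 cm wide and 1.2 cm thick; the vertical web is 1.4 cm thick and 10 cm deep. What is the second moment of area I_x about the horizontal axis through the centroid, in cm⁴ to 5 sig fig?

I_x ≈ 396.84 cm⁴

Split into non-overlapping primitives; take the origin at the lower-left of the bounding box.
Flange: 20 × 1.2, A = 24 cm², y = 0.6 cm, Ī = 2.88 cm⁴.
Web: 1.4 × 10, A = 14 cm², y = 6.2 cm, Ī = 116.6667 cm⁴.
Centroid: ȳ = ΣA·y / ΣA = 2.663158 cm.
Transfer each piece to the horizontal axis through the centroid using Ī + A·d² with d = y − 2.663158:
  flange: d = -2.063158 cm → contributes +105.0389 cm⁴
  web: d = 3.536842 cm → contributes +291.7962 cm⁴
Total I = 396.8351 cm⁴.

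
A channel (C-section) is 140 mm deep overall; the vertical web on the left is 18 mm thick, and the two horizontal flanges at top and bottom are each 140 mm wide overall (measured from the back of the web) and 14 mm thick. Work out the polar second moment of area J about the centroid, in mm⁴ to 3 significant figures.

J ≈ 2.91 × 10⁷ mm⁴

Split into non-overlapping primitives; take the origin at the lower-left of the bounding box.
Web: 18 × 140, A = 2 520 mm², y = 70 mm, Ī = 4 116 000 mm⁴.
Top flange (beyond web): 122 × 14, A = 1 708 mm², y = 133 mm, Ī = 27 897 mm⁴.
Bottom flange (beyond web): 122 × 14, A = 1 708 mm², y = 7 mm, Ī = 27 897 mm⁴.
By symmetry the centroid is at mid-height, ȳ = 70 mm.
Transfer each piece to the centroidal x-axis using Ī + A·d² with d = y − 70:
  web: d = 0 mm → contributes +4 116 000 mm⁴
  top flange (beyond web): d = 63 mm → contributes +6 806 949 mm⁴
  bottom flange (beyond web): d = -63 mm → contributes +6 806 949 mm⁴
Total I = 17 729 899 mm⁴.
For the y-axis: x̄ = 49.283 mm.
Repeating about the centroidal y-axis gives I_y = 11 410 943 mm⁴.
Polar second moment: J = I_x + I_y = 29 140 842 mm⁴.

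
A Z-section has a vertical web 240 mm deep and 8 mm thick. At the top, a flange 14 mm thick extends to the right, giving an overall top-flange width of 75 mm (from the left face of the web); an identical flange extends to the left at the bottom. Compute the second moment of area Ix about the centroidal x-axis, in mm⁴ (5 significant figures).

Split into non-overlapping primitives; take the origin at the lower-left of the bounding box.
Web: 8 × 240, A = 1 920 mm², y = 120 mm, Ī = 9 216 000 mm⁴.
Top flange (beyond web): 67 × 14, A = 938 mm², y = 233 mm, Ī = 15320.67 mm⁴.
Bottom flange (beyond web): 67 × 14, A = 938 mm², y = 7 mm, Ī = 15320.67 mm⁴.
Centroid: ȳ = ΣA·y / ΣA = 120 mm.
Transfer each piece to the centroidal x-axis using Ī + A·d² with d = y − 120:
  web: d = 0 mm → contributes +9 216 000 mm⁴
  top flange (beyond web): d = 113 mm → contributes +11 992 643 mm⁴
  bottom flange (beyond web): d = -113 mm → contributes +11 992 643 mm⁴
Total I = 33 201 285 mm⁴.

Ix ≈ 3.3201 × 10⁷ mm⁴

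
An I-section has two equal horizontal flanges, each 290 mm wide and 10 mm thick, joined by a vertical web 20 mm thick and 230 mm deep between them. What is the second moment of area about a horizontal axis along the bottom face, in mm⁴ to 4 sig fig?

Split into non-overlapping primitives; take the origin at the lower-left of the bounding box.
Bottom flange: 290 × 10, A = 2 900 mm², y = 5 mm, Ī = 24166.7 mm⁴.
Web: 20 × 230, A = 4 600 mm², y = 125 mm, Ī = 20 278 333 mm⁴.
Top flange: 290 × 10, A = 2 900 mm², y = 245 mm, Ī = 24166.7 mm⁴.
Transfer each piece to the base of the section using Ī + A·d² with d = y − 0:
  bottom flange: d = 5 mm → contributes +96666.7 mm⁴
  web: d = 125 mm → contributes +92 153 333 mm⁴
  top flange: d = 245 mm → contributes +174 096 667 mm⁴
Total I = 266 346 667 mm⁴.

I_base ≈ 2.663 × 10⁸ mm⁴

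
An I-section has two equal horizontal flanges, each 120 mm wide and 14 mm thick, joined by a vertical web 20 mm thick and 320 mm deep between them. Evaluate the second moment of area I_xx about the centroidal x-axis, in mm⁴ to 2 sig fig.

Treat the section as a set of non-overlapping primitives; coordinates are from the bounding-box lower-left.
Bottom flange: 120 × 14, A = 1 680 mm², y = 7 mm, Ī = 27 440 mm⁴.
Web: 20 × 320, A = 6 400 mm², y = 174 mm, Ī = 54 613 333 mm⁴.
Top flange: 120 × 14, A = 1 680 mm², y = 341 mm, Ī = 27 440 mm⁴.
By symmetry the centroid is at mid-height, ȳ = 174 mm.
Transfer each piece to the centroidal x-axis using Ī + A·d² with d = y − 174:
  bottom flange: d = -167 mm → contributes +46 880 960 mm⁴
  web: d = 0 mm → contributes +54 613 333 mm⁴
  top flange: d = 167 mm → contributes +46 880 960 mm⁴
Total I = 148 375 253 mm⁴.

I_xx ≈ 1.5 × 10⁸ mm⁴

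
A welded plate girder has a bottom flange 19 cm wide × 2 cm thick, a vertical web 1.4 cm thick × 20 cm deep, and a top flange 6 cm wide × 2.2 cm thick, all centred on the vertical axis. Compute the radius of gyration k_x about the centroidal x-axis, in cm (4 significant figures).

Decompose the section into non-overlapping parts with the origin at the bottom-left of its bounding rectangle.
Bottom plate: 19 × 2, A = 38 cm², y = 1 cm, Ī = 12.6667 cm⁴.
Web plate: 1.4 × 20, A = 28 cm², y = 12 cm, Ī = 933.333 cm⁴.
Top plate: 6 × 2.2, A = 13.2 cm², y = 23.1 cm, Ī = 5.324 cm⁴.
Centroid: ȳ = ΣA·y / ΣA = 8.57222 cm.
Transfer each piece to the centroidal x-axis using Ī + A·d² with d = y − 8.57222:
  bottom plate: d = -7.57222 cm → contributes +2191.53 cm⁴
  web plate: d = 3.42778 cm → contributes +1262.32 cm⁴
  top plate: d = 14.5278 cm → contributes +2791.27 cm⁴
Total I = 6245.12 cm⁴.
Radius of gyration: k = √(I/A) = √(6245.12 / 79.2) = 8.8799 cm.

k_x ≈ 8.880 cm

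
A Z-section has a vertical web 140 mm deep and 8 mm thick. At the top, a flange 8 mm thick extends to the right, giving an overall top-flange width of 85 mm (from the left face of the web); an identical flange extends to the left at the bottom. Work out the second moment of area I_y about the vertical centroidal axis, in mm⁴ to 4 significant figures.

I_y ≈ 2.840 × 10⁶ mm⁴

Decompose the section into non-overlapping parts with the origin at the bottom-left of its bounding rectangle.
Web: 8 × 140, A = 1 120 mm², x = 81 mm, Ī = 5973.33 mm⁴.
Top flange (beyond web): 77 × 8, A = 616 mm², x = 123.5 mm, Ī = 304 355 mm⁴.
Bottom flange (beyond web): 77 × 8, A = 616 mm², x = 38.5 mm, Ī = 304 355 mm⁴.
Centroid: x̄ = ΣA·x / ΣA = 81 mm.
Transfer each piece to the vertical centroidal axis using Ī + A·d² with d = x − 81:
  web: d = 0 mm → contributes +5973.33 mm⁴
  top flange (beyond web): d = 42.5 mm → contributes +1 417 005 mm⁴
  bottom flange (beyond web): d = -42.5 mm → contributes +1 417 005 mm⁴
Total I = 2 839 984 mm⁴.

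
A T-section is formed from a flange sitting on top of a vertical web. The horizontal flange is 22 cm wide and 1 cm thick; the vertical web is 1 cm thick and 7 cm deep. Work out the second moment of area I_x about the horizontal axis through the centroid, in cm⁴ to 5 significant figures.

Treat the section as a set of non-overlapping primitives; coordinates are from the bounding-box lower-left.
Flange: 22 × 1, A = 22 cm², y = 7.5 cm, Ī = 1.833333 cm⁴.
Web: 1 × 7, A = 7 cm², y = 3.5 cm, Ī = 28.58333 cm⁴.
Centroid: ȳ = ΣA·y / ΣA = 6.534483 cm.
Transfer each piece to the horizontal axis through the centroid using Ī + A·d² with d = y − 6.534483:
  flange: d = 0.9655172 cm → contributes +22.34225 cm⁴
  web: d = -3.034483 cm → contributes +93.03993 cm⁴
Total I = 115.3822 cm⁴.

I_x ≈ 115.38 cm⁴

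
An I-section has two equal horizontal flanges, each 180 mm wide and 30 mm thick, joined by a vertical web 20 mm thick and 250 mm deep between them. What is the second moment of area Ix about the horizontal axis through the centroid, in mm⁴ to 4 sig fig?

Split into non-overlapping primitives; take the origin at the lower-left of the bounding box.
Bottom flange: 180 × 30, A = 5 400 mm², y = 15 mm, Ī = 405 000 mm⁴.
Web: 20 × 250, A = 5 000 mm², y = 155 mm, Ī = 26 041 667 mm⁴.
Top flange: 180 × 30, A = 5 400 mm², y = 295 mm, Ī = 405 000 mm⁴.
By symmetry the centroid is at mid-height, ȳ = 155 mm.
Transfer each piece to the horizontal axis through the centroid using Ī + A·d² with d = y − 155:
  bottom flange: d = -140 mm → contributes +106 245 000 mm⁴
  web: d = 0 mm → contributes +26 041 667 mm⁴
  top flange: d = 140 mm → contributes +106 245 000 mm⁴
Total I = 238 531 667 mm⁴.

Ix ≈ 2.385 × 10⁸ mm⁴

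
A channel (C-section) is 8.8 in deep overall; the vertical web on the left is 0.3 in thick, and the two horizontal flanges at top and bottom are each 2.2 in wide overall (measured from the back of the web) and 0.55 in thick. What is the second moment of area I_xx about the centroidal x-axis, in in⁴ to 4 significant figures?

I_xx ≈ 52.65 in⁴

Treat the section as a set of non-overlapping primitives; coordinates are from the bounding-box lower-left.
Web: 0.3 × 8.8, A = 2.64 in², y = 4.4 in, Ī = 17.0368 in⁴.
Top flange (beyond web): 1.9 × 0.55, A = 1.045 in², y = 8.525 in, Ī = 0.0263427 in⁴.
Bottom flange (beyond web): 1.9 × 0.55, A = 1.045 in², y = 0.275 in, Ī = 0.0263427 in⁴.
By symmetry the centroid is at mid-height, ȳ = 4.4 in.
Transfer each piece to the centroidal x-axis using Ī + A·d² with d = y − 4.4:
  web: d = 0 in → contributes +17.0368 in⁴
  top flange (beyond web): d = 4.125 in → contributes +17.8077 in⁴
  bottom flange (beyond web): d = -4.125 in → contributes +17.8077 in⁴
Total I = 52.6521 in⁴.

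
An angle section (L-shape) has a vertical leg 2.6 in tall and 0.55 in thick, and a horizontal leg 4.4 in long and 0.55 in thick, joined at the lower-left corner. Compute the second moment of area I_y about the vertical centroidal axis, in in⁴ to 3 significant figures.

Decompose the section into non-overlapping parts with the origin at the bottom-left of its bounding rectangle.
Vertical leg: 0.55 × 2.6, A = 1.43 in², x = 0.275 in, Ī = 0.036048 in⁴.
Horizontal leg (remainder): 3.85 × 0.55, A = 2.1175 in², x = 2.475 in, Ī = 2.6156 in⁴.
Centroid: x̄ = ΣA·x / ΣA = 1.5882 in.
Transfer each piece to the vertical centroidal axis using Ī + A·d² with d = x − 1.5882:
  vertical leg: d = -1.3132 in → contributes +2.502 in⁴
  horizontal leg (remainder): d = 0.88682 in → contributes +4.2809 in⁴
Total I = 6.7829 in⁴.

I_y ≈ 6.78 in⁴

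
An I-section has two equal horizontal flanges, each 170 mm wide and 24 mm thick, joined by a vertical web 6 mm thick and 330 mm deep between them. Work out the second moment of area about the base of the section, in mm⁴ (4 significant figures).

Treat the section as a set of non-overlapping primitives; coordinates are from the bounding-box lower-left.
Bottom flange: 170 × 24, A = 4 080 mm², y = 12 mm, Ī = 195 840 mm⁴.
Web: 6 × 330, A = 1 980 mm², y = 189 mm, Ī = 17 968 500 mm⁴.
Top flange: 170 × 24, A = 4 080 mm², y = 366 mm, Ī = 195 840 mm⁴.
Transfer each piece to a horizontal axis along the bottom face using Ī + A·d² with d = y − 0:
  bottom flange: d = 12 mm → contributes +783 360 mm⁴
  web: d = 189 mm → contributes +88 696 080 mm⁴
  top flange: d = 366 mm → contributes +546 736 320 mm⁴
Total I = 636 215 760 mm⁴.

I_base ≈ 6.362 × 10⁸ mm⁴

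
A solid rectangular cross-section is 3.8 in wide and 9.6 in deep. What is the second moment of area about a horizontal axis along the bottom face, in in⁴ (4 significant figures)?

I_base ≈ 1121 in⁴

The section: 3.8 × 9.6, A = 36.48 in², y = 4.8 in, Ī = 280.166 in⁴.
Transfer it to the base of the section using Ī + A·d² with d = y − 0:
  the section: d = 4.8 in → contributes +1120.67 in⁴
Total I = 1120.67 in⁴.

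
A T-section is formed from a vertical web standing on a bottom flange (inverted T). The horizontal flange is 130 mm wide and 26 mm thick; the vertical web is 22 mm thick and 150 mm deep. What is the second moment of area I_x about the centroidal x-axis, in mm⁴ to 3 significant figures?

I_x ≈ 1.93 × 10⁷ mm⁴

Treat the section as a set of non-overlapping primitives; coordinates are from the bounding-box lower-left.
Flange: 130 × 26, A = 3 380 mm², y = 13 mm, Ī = 190 407 mm⁴.
Web: 22 × 150, A = 3 300 mm², y = 101 mm, Ī = 6 187 500 mm⁴.
Centroid: ȳ = ΣA·y / ΣA = 56.473 mm.
Transfer each piece to the centroidal x-axis using Ī + A·d² with d = y − 56.473:
  flange: d = -43.473 mm → contributes +6 578 290 mm⁴
  web: d = 44.527 mm → contributes +12 730 241 mm⁴
Total I = 19 308 532 mm⁴.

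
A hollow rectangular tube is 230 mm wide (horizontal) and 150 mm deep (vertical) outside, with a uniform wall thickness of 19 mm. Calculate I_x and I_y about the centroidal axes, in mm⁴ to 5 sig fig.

Break the section into simple shapes (no overlaps), measuring from the bottom-left corner of the bounding box.
Outer rectangle: 230 × 150, A = 34 500 mm², y = 75 mm, Ī = 64 687 500 mm⁴.
Inner void (subtracted): 192 × 112, A = 21 504 mm², y = 75 mm, Ī = 22 478 848 mm⁴.
By symmetry the centroid is at mid-height, ȳ = 75 mm.
All pieces are centred on the centroidal x-axis, so I = ΣĪ (holes subtracted) = 42 208 652 mm⁴.
Repeating about the centroidal y-axis gives I_y = 86 027 212 mm⁴.

I_x ≈ 4.2209 × 10⁷ mm⁴, I_y ≈ 8.6027 × 10⁷ mm⁴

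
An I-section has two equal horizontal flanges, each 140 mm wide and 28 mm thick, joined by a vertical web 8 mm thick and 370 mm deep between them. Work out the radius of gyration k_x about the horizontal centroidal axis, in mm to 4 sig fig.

Decompose the section into non-overlapping parts with the origin at the bottom-left of its bounding rectangle.
Bottom flange: 140 × 28, A = 3 920 mm², y = 14 mm, Ī = 256 107 mm⁴.
Web: 8 × 370, A = 2 960 mm², y = 213 mm, Ī = 33 768 667 mm⁴.
Top flange: 140 × 28, A = 3 920 mm², y = 412 mm, Ī = 256 107 mm⁴.
By symmetry the centroid is at mid-height, ȳ = 213 mm.
Transfer each piece to the horizontal centroidal axis using Ī + A·d² with d = y − 213:
  bottom flange: d = -199 mm → contributes +155 492 027 mm⁴
  web: d = 0 mm → contributes +33 768 667 mm⁴
  top flange: d = 199 mm → contributes +155 492 027 mm⁴
Total I = 344 752 720 mm⁴.
Radius of gyration: k = √(I/A) = √(344 752 720 / 10 800) = 178.666 mm.

k_x ≈ 178.7 mm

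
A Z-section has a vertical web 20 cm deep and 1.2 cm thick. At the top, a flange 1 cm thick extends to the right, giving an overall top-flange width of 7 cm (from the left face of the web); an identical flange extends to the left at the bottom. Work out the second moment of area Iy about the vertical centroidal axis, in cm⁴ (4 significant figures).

Iy ≈ 177.5 cm⁴

Split into non-overlapping primitives; take the origin at the lower-left of the bounding box.
Web: 1.2 × 20, A = 24 cm², x = 6.4 cm, Ī = 2.88 cm⁴.
Top flange (beyond web): 5.8 × 1, A = 5.8 cm², x = 9.9 cm, Ī = 16.2593 cm⁴.
Bottom flange (beyond web): 5.8 × 1, A = 5.8 cm², x = 2.9 cm, Ī = 16.2593 cm⁴.
Centroid: x̄ = ΣA·x / ΣA = 6.4 cm.
Transfer each piece to the vertical centroidal axis using Ī + A·d² with d = x − 6.4:
  web: d = 0 cm → contributes +2.88 cm⁴
  top flange (beyond web): d = 3.5 cm → contributes +87.3093 cm⁴
  bottom flange (beyond web): d = -3.5 cm → contributes +87.3093 cm⁴
Total I = 177.499 cm⁴.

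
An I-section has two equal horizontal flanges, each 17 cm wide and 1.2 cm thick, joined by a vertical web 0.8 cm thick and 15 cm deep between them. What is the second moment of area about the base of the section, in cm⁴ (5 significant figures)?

I_base ≈ 6903.2 cm⁴

Treat the section as a set of non-overlapping primitives; coordinates are from the bounding-box lower-left.
Bottom flange: 17 × 1.2, A = 20.4 cm², y = 0.6 cm, Ī = 2.448 cm⁴.
Web: 0.8 × 15, A = 12 cm², y = 8.7 cm, Ī = 225 cm⁴.
Top flange: 17 × 1.2, A = 20.4 cm², y = 16.8 cm, Ī = 2.448 cm⁴.
Transfer each piece to the base of the section using Ī + A·d² with d = y − 0:
  bottom flange: d = 0.6 cm → contributes +9.792 cm⁴
  web: d = 8.7 cm → contributes +1133.28 cm⁴
  top flange: d = 16.8 cm → contributes +5760.144 cm⁴
Total I = 6903.216 cm⁴.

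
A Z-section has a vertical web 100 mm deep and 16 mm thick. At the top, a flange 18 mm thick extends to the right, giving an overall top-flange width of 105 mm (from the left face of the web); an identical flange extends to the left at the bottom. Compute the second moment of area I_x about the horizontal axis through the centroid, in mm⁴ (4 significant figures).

Decompose the section into non-overlapping parts with the origin at the bottom-left of its bounding rectangle.
Web: 16 × 100, A = 1 600 mm², y = 50 mm, Ī = 1 333 333 mm⁴.
Top flange (beyond web): 89 × 18, A = 1 602 mm², y = 91 mm, Ī = 43 254 mm⁴.
Bottom flange (beyond web): 89 × 18, A = 1 602 mm², y = 9 mm, Ī = 43 254 mm⁴.
Centroid: ȳ = ΣA·y / ΣA = 50 mm.
Transfer each piece to the horizontal axis through the centroid using Ī + A·d² with d = y − 50:
  web: d = 0 mm → contributes +1 333 333 mm⁴
  top flange (beyond web): d = 41 mm → contributes +2 736 216 mm⁴
  bottom flange (beyond web): d = -41 mm → contributes +2 736 216 mm⁴
Total I = 6 805 765 mm⁴.

I_x ≈ 6.806 × 10⁶ mm⁴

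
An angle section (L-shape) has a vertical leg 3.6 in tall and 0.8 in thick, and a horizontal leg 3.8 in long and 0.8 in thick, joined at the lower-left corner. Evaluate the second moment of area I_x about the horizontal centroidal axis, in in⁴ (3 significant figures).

Split into non-overlapping primitives; take the origin at the lower-left of the bounding box.
Vertical leg: 0.8 × 3.6, A = 2.88 in², y = 1.8 in, Ī = 3.1104 in⁴.
Horizontal leg (remainder): 3 × 0.8, A = 2.4 in², y = 0.4 in, Ī = 0.128 in⁴.
Centroid: ȳ = ΣA·y / ΣA = 1.1636 in.
Transfer each piece to the horizontal centroidal axis using Ī + A·d² with d = y − 1.1636:
  vertical leg: d = 0.63636 in → contributes +4.2767 in⁴
  horizontal leg (remainder): d = -0.76364 in → contributes +1.5275 in⁴
Total I = 5.8042 in⁴.

I_x ≈ 5.80 in⁴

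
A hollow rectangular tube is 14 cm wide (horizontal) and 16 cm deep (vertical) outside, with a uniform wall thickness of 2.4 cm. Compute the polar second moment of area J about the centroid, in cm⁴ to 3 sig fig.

J ≈ 6630 cm⁴

Treat the section as a set of non-overlapping primitives; coordinates are from the bounding-box lower-left.
Outer rectangle: 14 × 16, A = 224 cm², y = 8 cm, Ī = 4778.7 cm⁴.
Inner void (subtracted): 9.2 × 11.2, A = 103.04 cm², y = 8 cm, Ī = 1077.1 cm⁴.
By symmetry the centroid is at mid-height, ȳ = 8 cm.
All pieces are centred on the centroidal x-axis, so I = ΣĪ (holes subtracted) = 3701.6 cm⁴.
Repeating about the centroidal y-axis gives I_y = 2931.9 cm⁴.
Polar second moment: J = I_x + I_y = 6633.4 cm⁴.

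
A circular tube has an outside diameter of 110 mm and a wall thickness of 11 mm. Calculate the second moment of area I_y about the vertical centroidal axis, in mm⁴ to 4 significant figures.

Treat the section as a set of non-overlapping primitives; coordinates are from the bounding-box lower-left.
Outer circle: ⌀110, A = 9503.32 mm², x = 55 mm, Ī = 7 186 884 mm⁴.
Bore (subtracted): ⌀88, A = 6082.12 mm², x = 55 mm, Ī = 2 943 748 mm⁴.
By symmetry the centroid is at mid-width, x̄ = 55 mm.
All pieces are centred on the vertical centroidal axis, so I = ΣĪ (holes subtracted) = 4 243 136 mm⁴.

I_y ≈ 4.243 × 10⁶ mm⁴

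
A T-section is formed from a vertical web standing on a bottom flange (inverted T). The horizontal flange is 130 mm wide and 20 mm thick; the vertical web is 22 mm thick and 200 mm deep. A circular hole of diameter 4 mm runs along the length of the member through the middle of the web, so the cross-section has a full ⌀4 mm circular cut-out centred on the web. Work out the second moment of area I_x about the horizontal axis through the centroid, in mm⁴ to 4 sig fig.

Split into non-overlapping primitives; take the origin at the lower-left of the bounding box.
Flange: 130 × 20, A = 2 600 mm², y = 10 mm, Ī = 86666.7 mm⁴.
Web: 22 × 200, A = 4 400 mm², y = 120 mm, Ī = 14 666 667 mm⁴.
Hole (subtracted): ⌀4, A = 12.5664 mm², y = 120 mm, Ī = 12.5664 mm⁴.
Centroid: ȳ = ΣA·y / ΣA = 79.0694 mm.
Transfer each piece to the horizontal axis through the centroid using Ī + A·d² with d = y − 79.0694:
  flange: d = -69.0694 mm → contributes +12 490 172 mm⁴
  web: d = 40.9306 mm → contributes +22 038 056 mm⁴
  hole: d = 40.9306 mm → contributes −21065.2 mm⁴
Total I = 34 507 163 mm⁴.

I_x ≈ 3.451 × 10⁷ mm⁴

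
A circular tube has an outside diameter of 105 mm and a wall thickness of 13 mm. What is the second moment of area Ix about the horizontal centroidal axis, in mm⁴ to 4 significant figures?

Break the section into simple shapes (no overlaps), measuring from the bottom-left corner of the bounding box.
Outer circle: ⌀105, A = 8659.01 mm², y = 52.5 mm, Ī = 5 966 602 mm⁴.
Bore (subtracted): ⌀79, A = 4901.67 mm², y = 52.5 mm, Ī = 1 911 958 mm⁴.
By symmetry the centroid is at mid-height, ȳ = 52.5 mm.
All pieces are centred on the horizontal centroidal axis, so I = ΣĪ (holes subtracted) = 4 054 645 mm⁴.

Ix ≈ 4.055 × 10⁶ mm⁴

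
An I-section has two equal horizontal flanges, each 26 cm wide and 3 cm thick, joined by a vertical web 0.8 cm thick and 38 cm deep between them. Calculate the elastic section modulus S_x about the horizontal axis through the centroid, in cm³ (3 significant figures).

S_x ≈ 3150 cm³

Split into non-overlapping primitives; take the origin at the lower-left of the bounding box.
Bottom flange: 26 × 3, A = 78 cm², y = 1.5 cm, Ī = 58.5 cm⁴.
Web: 0.8 × 38, A = 30.4 cm², y = 22 cm, Ī = 3658.1 cm⁴.
Top flange: 26 × 3, A = 78 cm², y = 42.5 cm, Ī = 58.5 cm⁴.
By symmetry the centroid is at mid-height, ȳ = 22 cm.
Transfer each piece to the horizontal axis through the centroid using Ī + A·d² with d = y − 22:
  bottom flange: d = -20.5 cm → contributes +32 838 cm⁴
  web: d = 0 cm → contributes +3658.1 cm⁴
  top flange: d = 20.5 cm → contributes +32 838 cm⁴
Total I = 69 334 cm⁴.
Extreme fibre distance c = 22 cm; S = I/c = 3151.6 cm³.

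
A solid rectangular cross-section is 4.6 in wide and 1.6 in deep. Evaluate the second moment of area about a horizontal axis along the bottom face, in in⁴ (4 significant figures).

I_base ≈ 6.281 in⁴

The section: 4.6 × 1.6, A = 7.36 in², y = 0.8 in, Ī = 1.57013 in⁴.
Transfer it to the bottom edge using Ī + A·d² with d = y − 0:
  the section: d = 0.8 in → contributes +6.28053 in⁴
Total I = 6.28053 in⁴.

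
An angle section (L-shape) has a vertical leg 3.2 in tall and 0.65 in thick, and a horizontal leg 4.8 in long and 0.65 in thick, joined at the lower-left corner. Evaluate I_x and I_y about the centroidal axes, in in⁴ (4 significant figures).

I_x ≈ 3.779 in⁴, I_y ≈ 10.71 in⁴

Break the section into simple shapes (no overlaps), measuring from the bottom-left corner of the bounding box.
Vertical leg: 0.65 × 3.2, A = 2.08 in², y = 1.6 in, Ī = 1.77493 in⁴.
Horizontal leg (remainder): 4.15 × 0.65, A = 2.6975 in², y = 0.325 in, Ī = 0.0949745 in⁴.
Centroid: ȳ = ΣA·y / ΣA = 0.880102 in.
Transfer each piece to the centroidal x-axis using Ī + A·d² with d = y − 0.880102:
  vertical leg: d = 0.719898 in → contributes +2.8529 in⁴
  horizontal leg (remainder): d = -0.555102 in → contributes +0.926177 in⁴
Total I = 3.77908 in⁴.
For the y-axis: x̄ = 1.6801 in.
Repeating about the centroidal y-axis gives I_y = 10.7094 in⁴.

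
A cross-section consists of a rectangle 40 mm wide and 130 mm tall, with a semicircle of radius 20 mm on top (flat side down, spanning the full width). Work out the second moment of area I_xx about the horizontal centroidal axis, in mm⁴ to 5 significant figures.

I_xx ≈ 1.0368 × 10⁷ mm⁴

Decompose the section into non-overlapping parts with the origin at the bottom-left of its bounding rectangle.
Rectangular body: 40 × 130, A = 5 200 mm², y = 65 mm, Ī = 7 323 333 mm⁴.
Semicircular cap: semicircle r = 20, A = 628.3185 mm², y = 138.4883 mm, Ī = 17561.11 mm⁴.
Centroid: ȳ = ΣA·y / ΣA = 72.92236 mm.
Transfer each piece to the horizontal centroidal axis using Ī + A·d² with d = y − 72.92236:
  rectangular body: d = -7.92236 mm → contributes +7 649 705 mm⁴
  semicircular cap: d = 65.5659 mm → contributes +2 718 632 mm⁴
Total I = 10 368 337 mm⁴.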